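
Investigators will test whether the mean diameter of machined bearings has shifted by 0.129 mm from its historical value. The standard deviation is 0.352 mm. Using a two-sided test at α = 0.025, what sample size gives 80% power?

For a one-sample z-test, n = ((z_{α/2} + z_β)·σ/δ)².
z_{α/2} = 2.241 (two-sided α = 0.025); z_β = 0.842 (power 80% → β = 0.2).
n = (3.083 × 0.352 / 0.129)² = 70.77
Round up: n = 71.

n = 71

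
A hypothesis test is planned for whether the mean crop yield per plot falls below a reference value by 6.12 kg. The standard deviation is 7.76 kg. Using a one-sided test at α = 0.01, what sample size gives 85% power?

For a one-sample z-test, n = ((z_α + z_β)·σ/δ)².
z_α = 2.326 (one-sided α = 0.01); z_β = 1.036 (power 85% → β = 0.15).
n = (3.362 × 7.76 / 6.12)² = 18.17
Round up: n = 19.

n = 19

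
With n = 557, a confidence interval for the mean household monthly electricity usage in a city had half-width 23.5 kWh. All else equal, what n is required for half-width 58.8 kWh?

n = 89

Margin of error scales as 1/√n, so n₂ = n₁·(E₁/E₂)².
n₂ = 557 × (23.5/58.8)² = 557 × 0.1597 = 88.95
Round up: n₂ = 89.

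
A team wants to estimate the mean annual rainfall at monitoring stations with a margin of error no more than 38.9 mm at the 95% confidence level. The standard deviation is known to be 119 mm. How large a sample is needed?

36

For a mean, the margin of error is E = z·σ/√n, so n = (zσ/E)².
At 95% confidence, z = 1.960.
n = (1.960 × 119 / 38.9)² = 35.95
Round up: n = 36.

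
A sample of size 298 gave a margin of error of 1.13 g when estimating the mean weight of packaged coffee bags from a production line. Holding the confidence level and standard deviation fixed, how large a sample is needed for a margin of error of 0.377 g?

2678

Margin of error scales as 1/√n, so n₂ = n₁·(E₁/E₂)².
n₂ = 298 × (1.13/0.377)² = 298 × 8.984 = 2677.23
Round up: n₂ = 2678.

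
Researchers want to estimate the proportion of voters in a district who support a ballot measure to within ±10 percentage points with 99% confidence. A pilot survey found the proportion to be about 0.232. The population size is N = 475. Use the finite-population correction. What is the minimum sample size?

95

For a proportion with margin E = 0.1 at 99% confidence, z = 2.576.
n = p̂(1−p̂)(z/E)² = 0.232 × 0.768 × (2.576/0.1)² = 118.23 — call this n₀.
Finite-population correction with N = 475: n = n₀ / (1 + (n₀−1)/N) = 118.23 / 1.247 = 94.81
Round up: n = 95.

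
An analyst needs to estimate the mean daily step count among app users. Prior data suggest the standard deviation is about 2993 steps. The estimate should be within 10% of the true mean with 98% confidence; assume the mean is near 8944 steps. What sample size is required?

61

For a mean, the margin of error is E = z·σ/√n, so n = (zσ/E)².
At 98% confidence, z = 2.326.
E = 10% of 8944 = 894.4 steps.
n = (2.326 × 2993 / 894.4)² = 60.59
Round up: n = 61.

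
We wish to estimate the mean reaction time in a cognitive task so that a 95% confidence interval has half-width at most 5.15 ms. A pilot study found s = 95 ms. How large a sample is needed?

For a mean, the margin of error is E = z·σ/√n, so n = (zσ/E)².
At 95% confidence, z = 1.960.
n = (1.960 × 95 / 5.15)² = 1307.21
Round up: n = 1308.

n = 1308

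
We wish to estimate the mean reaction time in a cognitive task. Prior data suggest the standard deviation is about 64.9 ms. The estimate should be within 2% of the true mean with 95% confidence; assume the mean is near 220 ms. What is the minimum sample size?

For a mean, the margin of error is E = z·σ/√n, so n = (zσ/E)².
At 95% confidence, z = 1.960.
E = 2% of 220 = 4.4 ms.
n = (1.960 × 64.9 / 4.4)² = 835.79
Round up: n = 836.

836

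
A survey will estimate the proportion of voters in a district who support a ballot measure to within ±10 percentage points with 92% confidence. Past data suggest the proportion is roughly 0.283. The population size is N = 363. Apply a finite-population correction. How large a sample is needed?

n = 54

For a proportion with margin E = 0.1 at 92% confidence, z = 1.751.
n = p̂(1−p̂)(z/E)² = 0.283 × 0.717 × (1.751/0.1)² = 62.21 — call this n₀.
Finite-population correction with N = 363: n = n₀ / (1 + (n₀−1)/N) = 62.21 / 1.169 = 53.22
Round up: n = 54.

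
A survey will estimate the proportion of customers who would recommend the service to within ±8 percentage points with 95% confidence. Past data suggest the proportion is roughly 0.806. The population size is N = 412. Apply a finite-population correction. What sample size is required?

n = 77

For a proportion with margin E = 0.08 at 95% confidence, z = 1.960.
n = p̂(1−p̂)(z/E)² = 0.806 × 0.194 × (1.960/0.08)² = 93.86 — call this n₀.
Finite-population correction with N = 412: n = n₀ / (1 + (n₀−1)/N) = 93.86 / 1.225 = 76.62
Round up: n = 77.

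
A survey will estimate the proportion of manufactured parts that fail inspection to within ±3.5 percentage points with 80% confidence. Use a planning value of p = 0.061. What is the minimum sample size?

For a proportion with margin E = 0.035 at 80% confidence, z = 1.282.
n = p̂(1−p̂)(z/E)² = 0.061 × 0.939 × (1.282/0.035)² = 76.85
Round up: n = 77.

n = 77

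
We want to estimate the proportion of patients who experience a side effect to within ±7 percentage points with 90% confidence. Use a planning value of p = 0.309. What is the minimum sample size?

For a proportion with margin E = 0.07 at 90% confidence, z = 1.645.
n = p̂(1−p̂)(z/E)² = 0.309 × 0.691 × (1.645/0.07)² = 117.92
Round up: n = 118.

n = 118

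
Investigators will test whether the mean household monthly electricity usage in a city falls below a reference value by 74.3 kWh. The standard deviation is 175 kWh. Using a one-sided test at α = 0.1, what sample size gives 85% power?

30

For a one-sample z-test, n = ((z_α + z_β)·σ/δ)².
z_α = 1.282 (one-sided α = 0.1); z_β = 1.036 (power 85% → β = 0.15).
n = (2.318 × 175 / 74.3)² = 29.81
Round up: n = 30.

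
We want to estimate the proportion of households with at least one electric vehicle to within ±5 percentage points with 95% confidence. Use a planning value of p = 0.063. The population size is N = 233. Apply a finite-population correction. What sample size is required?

66

For a proportion with margin E = 0.05 at 95% confidence, z = 1.960.
n = p̂(1−p̂)(z/E)² = 0.063 × 0.937 × (1.960/0.05)² = 90.71 — call this n₀.
Finite-population correction with N = 233: n = n₀ / (1 + (n₀−1)/N) = 90.71 / 1.385 = 65.49
Round up: n = 66.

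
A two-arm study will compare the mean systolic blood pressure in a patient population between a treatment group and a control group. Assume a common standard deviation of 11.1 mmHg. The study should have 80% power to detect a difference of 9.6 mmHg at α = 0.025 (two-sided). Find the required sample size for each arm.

For two equal groups, n per group = 2·((z_{α/2} + z_β)·σ/δ)².
z_{α/2} = 2.241; z_β = 0.842 (power 80%).
n = 2 × (3.083 × 11.1 / 9.6)² = 2 × 12.71 = 25.42
Round up: n = 26 per group.

26 per group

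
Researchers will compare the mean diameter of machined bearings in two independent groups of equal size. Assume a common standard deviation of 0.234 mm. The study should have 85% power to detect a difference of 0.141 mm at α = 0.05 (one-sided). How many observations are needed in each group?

For two equal groups, n per group = 2·((z_α + z_β)·σ/δ)².
z_α = 1.645; z_β = 1.036 (power 85%).
n = 2 × (2.681 × 0.234 / 0.141)² = 2 × 19.80 = 39.60
Round up: n = 40 per group.

40 per group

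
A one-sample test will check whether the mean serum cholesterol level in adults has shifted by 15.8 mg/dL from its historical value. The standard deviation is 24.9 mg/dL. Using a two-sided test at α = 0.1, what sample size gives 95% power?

n = 27

For a one-sample z-test, n = ((z_{α/2} + z_β)·σ/δ)².
z_{α/2} = 1.645 (two-sided α = 0.1); z_β = 1.645 (power 95% → β = 0.05).
n = (3.290 × 24.9 / 15.8)² = 26.88
Round up: n = 27.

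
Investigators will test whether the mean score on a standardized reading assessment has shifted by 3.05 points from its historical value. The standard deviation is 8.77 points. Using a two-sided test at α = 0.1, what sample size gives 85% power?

n = 60

For a one-sample z-test, n = ((z_{α/2} + z_β)·σ/δ)².
z_{α/2} = 1.645 (two-sided α = 0.1); z_β = 1.036 (power 85% → β = 0.15).
n = (2.681 × 8.77 / 3.05)² = 59.43
Round up: n = 60.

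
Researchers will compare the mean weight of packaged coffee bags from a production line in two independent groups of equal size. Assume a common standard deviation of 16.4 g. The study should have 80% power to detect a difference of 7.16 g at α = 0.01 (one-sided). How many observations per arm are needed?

For two equal groups, n per group = 2·((z_α + z_β)·σ/δ)².
z_α = 2.326; z_β = 0.842 (power 80%).
n = 2 × (3.168 × 16.4 / 7.16)² = 2 × 52.65 = 105.30
Round up: n = 106 per group.

106 per group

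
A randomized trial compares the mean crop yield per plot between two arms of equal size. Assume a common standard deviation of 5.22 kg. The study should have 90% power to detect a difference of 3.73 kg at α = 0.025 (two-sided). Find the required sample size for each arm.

49 per group

For two equal groups, n per group = 2·((z_{α/2} + z_β)·σ/δ)².
z_{α/2} = 2.241; z_β = 1.282 (power 90%).
n = 2 × (3.523 × 5.22 / 3.73)² = 2 × 24.31 = 48.62
Round up: n = 49 per group.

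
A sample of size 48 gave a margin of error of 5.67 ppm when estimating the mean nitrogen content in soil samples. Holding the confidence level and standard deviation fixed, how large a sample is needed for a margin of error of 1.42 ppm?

766

Margin of error scales as 1/√n, so n₂ = n₁·(E₁/E₂)².
n₂ = 48 × (5.67/1.42)² = 48 × 15.94 = 765.12
Round up: n₂ = 766.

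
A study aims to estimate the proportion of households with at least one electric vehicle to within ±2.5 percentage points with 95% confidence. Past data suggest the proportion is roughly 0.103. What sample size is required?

For a proportion with margin E = 0.025 at 95% confidence, z = 1.960.
n = p̂(1−p̂)(z/E)² = 0.103 × 0.897 × (1.960/0.025)² = 567.89
Round up: n = 568.

568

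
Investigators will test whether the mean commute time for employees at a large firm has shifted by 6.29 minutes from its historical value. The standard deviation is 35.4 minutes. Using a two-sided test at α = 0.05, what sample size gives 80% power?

For a one-sample z-test, n = ((z_{α/2} + z_β)·σ/δ)².
z_{α/2} = 1.960 (two-sided α = 0.05); z_β = 0.842 (power 80% → β = 0.2).
n = (2.802 × 35.4 / 6.29)² = 248.68
Round up: n = 249.

249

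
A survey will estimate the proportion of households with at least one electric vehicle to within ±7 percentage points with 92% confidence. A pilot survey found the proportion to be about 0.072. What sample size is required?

42

For a proportion with margin E = 0.07 at 92% confidence, z = 1.751.
n = p̂(1−p̂)(z/E)² = 0.072 × 0.928 × (1.751/0.07)² = 41.81
Round up: n = 42.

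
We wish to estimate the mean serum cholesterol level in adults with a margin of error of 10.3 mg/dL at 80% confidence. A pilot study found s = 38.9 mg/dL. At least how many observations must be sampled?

24

For a mean, the margin of error is E = z·σ/√n, so n = (zσ/E)².
At 80% confidence, z = 1.282.
n = (1.282 × 38.9 / 10.3)² = 23.44
Round up: n = 24.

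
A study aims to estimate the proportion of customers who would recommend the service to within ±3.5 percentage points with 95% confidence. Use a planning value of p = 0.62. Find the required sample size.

For a proportion with margin E = 0.035 at 95% confidence, z = 1.960.
n = p̂(1−p̂)(z/E)² = 0.62 × 0.38 × (1.960/0.035)² = 738.84
Round up: n = 739.

n = 739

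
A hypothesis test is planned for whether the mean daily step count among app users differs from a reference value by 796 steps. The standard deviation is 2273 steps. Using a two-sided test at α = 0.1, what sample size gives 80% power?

n = 51

For a one-sample z-test, n = ((z_{α/2} + z_β)·σ/δ)².
z_{α/2} = 1.645 (two-sided α = 0.1); z_β = 0.842 (power 80% → β = 0.2).
n = (2.487 × 2273 / 796)² = 50.43
Round up: n = 51.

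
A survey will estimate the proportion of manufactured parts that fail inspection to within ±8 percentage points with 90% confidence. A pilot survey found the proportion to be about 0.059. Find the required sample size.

24

For a proportion with margin E = 0.08 at 90% confidence, z = 1.645.
n = p̂(1−p̂)(z/E)² = 0.059 × 0.941 × (1.645/0.08)² = 23.47
Round up: n = 24.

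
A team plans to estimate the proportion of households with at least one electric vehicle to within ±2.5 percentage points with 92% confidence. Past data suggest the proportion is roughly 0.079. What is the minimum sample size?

357

For a proportion with margin E = 0.025 at 92% confidence, z = 1.751.
n = p̂(1−p̂)(z/E)² = 0.079 × 0.921 × (1.751/0.025)² = 356.93
Round up: n = 357.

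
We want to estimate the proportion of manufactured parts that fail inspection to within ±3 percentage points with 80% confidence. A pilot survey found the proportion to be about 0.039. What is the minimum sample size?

For a proportion with margin E = 0.03 at 80% confidence, z = 1.282.
n = p̂(1−p̂)(z/E)² = 0.039 × 0.961 × (1.282/0.03)² = 68.44
Round up: n = 69.

69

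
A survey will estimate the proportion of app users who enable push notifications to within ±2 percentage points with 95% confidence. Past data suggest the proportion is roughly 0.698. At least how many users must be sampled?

For a proportion with margin E = 0.02 at 95% confidence, z = 1.960.
n = p̂(1−p̂)(z/E)² = 0.698 × 0.302 × (1.960/0.02)² = 2024.48
Round up: n = 2025.

2025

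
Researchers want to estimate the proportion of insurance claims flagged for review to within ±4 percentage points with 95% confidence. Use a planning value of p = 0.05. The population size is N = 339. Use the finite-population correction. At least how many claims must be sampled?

For a proportion with margin E = 0.04 at 95% confidence, z = 1.960.
n = p̂(1−p̂)(z/E)² = 0.05 × 0.95 × (1.960/0.04)² = 114.05 — call this n₀.
Finite-population correction with N = 339: n = n₀ / (1 + (n₀−1)/N) = 114.05 / 1.333 = 85.56
Round up: n = 86.

86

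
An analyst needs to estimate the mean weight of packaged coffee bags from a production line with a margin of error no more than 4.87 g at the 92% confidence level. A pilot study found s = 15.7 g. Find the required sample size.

32

For a mean, the margin of error is E = z·σ/√n, so n = (zσ/E)².
At 92% confidence, z = 1.751.
n = (1.751 × 15.7 / 4.87)² = 31.86
Round up: n = 32.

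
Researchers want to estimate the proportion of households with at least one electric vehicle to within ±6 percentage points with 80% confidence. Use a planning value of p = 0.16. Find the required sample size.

n = 62

For a proportion with margin E = 0.06 at 80% confidence, z = 1.282.
n = p̂(1−p̂)(z/E)² = 0.16 × 0.84 × (1.282/0.06)² = 61.36
Round up: n = 62.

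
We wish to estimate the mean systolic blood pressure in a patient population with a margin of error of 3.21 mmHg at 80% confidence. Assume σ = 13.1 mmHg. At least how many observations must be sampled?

28

For a mean, the margin of error is E = z·σ/√n, so n = (zσ/E)².
At 80% confidence, z = 1.282.
n = (1.282 × 13.1 / 3.21)² = 27.37
Round up: n = 28.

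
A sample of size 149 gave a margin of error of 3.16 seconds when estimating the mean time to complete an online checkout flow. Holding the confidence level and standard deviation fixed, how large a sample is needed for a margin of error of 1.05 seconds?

Margin of error scales as 1/√n, so n₂ = n₁·(E₁/E₂)².
n₂ = 149 × (3.16/1.05)² = 149 × 9.057 = 1349.49
Round up: n₂ = 1350.

1350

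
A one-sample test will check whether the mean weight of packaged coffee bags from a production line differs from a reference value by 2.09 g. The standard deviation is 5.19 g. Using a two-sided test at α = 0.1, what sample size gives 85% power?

45

For a one-sample z-test, n = ((z_{α/2} + z_β)·σ/δ)².
z_{α/2} = 1.645 (two-sided α = 0.1); z_β = 1.036 (power 85% → β = 0.15).
n = (2.681 × 5.19 / 2.09)² = 44.32
Round up: n = 45.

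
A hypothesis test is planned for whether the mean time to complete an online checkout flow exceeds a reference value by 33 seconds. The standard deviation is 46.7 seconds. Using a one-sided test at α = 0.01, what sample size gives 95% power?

32

For a one-sample z-test, n = ((z_α + z_β)·σ/δ)².
z_α = 2.326 (one-sided α = 0.01); z_β = 1.645 (power 95% → β = 0.05).
n = (3.971 × 46.7 / 33)² = 31.58
Round up: n = 32.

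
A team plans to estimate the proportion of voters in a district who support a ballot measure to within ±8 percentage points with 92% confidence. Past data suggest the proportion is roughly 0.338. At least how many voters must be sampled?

For a proportion with margin E = 0.08 at 92% confidence, z = 1.751.
n = p̂(1−p̂)(z/E)² = 0.338 × 0.662 × (1.751/0.08)² = 107.19
Round up: n = 108.

108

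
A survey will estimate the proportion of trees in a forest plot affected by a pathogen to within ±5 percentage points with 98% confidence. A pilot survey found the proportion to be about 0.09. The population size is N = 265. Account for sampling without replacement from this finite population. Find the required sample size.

n = 107

For a proportion with margin E = 0.05 at 98% confidence, z = 2.326.
n = p̂(1−p̂)(z/E)² = 0.09 × 0.91 × (2.326/0.05)² = 177.24 — call this n₀.
Finite-population correction with N = 265: n = n₀ / (1 + (n₀−1)/N) = 177.24 / 1.665 = 106.45
Round up: n = 107.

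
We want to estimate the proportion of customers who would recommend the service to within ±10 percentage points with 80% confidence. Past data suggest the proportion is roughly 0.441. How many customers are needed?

41

For a proportion with margin E = 0.1 at 80% confidence, z = 1.282.
n = p̂(1−p̂)(z/E)² = 0.441 × 0.559 × (1.282/0.1)² = 40.52
Round up: n = 41.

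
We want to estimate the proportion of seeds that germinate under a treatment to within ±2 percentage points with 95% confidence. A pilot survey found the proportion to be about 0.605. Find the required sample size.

2296

For a proportion with margin E = 0.02 at 95% confidence, z = 1.960.
n = p̂(1−p̂)(z/E)² = 0.605 × 0.395 × (1.960/0.02)² = 2295.12
Round up: n = 2296.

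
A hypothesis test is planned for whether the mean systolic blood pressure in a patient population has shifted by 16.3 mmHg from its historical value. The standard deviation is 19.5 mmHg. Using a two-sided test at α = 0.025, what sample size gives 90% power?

For a one-sample z-test, n = ((z_{α/2} + z_β)·σ/δ)².
z_{α/2} = 2.241 (two-sided α = 0.025); z_β = 1.282 (power 90% → β = 0.1).
n = (3.523 × 19.5 / 16.3)² = 17.76
Round up: n = 18.

18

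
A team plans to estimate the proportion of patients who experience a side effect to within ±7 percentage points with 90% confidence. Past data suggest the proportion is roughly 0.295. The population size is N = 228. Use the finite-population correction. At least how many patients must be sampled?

For a proportion with margin E = 0.07 at 90% confidence, z = 1.645.
n = p̂(1−p̂)(z/E)² = 0.295 × 0.705 × (1.645/0.07)² = 114.85 — call this n₀.
Finite-population correction with N = 228: n = n₀ / (1 + (n₀−1)/N) = 114.85 / 1.499 = 76.62
Round up: n = 77.

77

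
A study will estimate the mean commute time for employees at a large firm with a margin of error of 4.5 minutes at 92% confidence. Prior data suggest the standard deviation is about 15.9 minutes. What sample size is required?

n = 39

For a mean, the margin of error is E = z·σ/√n, so n = (zσ/E)².
At 92% confidence, z = 1.751.
n = (1.751 × 15.9 / 4.5)² = 38.28
Round up: n = 39.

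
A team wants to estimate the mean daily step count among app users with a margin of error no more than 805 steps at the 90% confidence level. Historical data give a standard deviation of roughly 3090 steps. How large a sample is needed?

For a mean, the margin of error is E = z·σ/√n, so n = (zσ/E)².
At 90% confidence, z = 1.645.
n = (1.645 × 3090 / 805)² = 39.87
Round up: n = 40.

40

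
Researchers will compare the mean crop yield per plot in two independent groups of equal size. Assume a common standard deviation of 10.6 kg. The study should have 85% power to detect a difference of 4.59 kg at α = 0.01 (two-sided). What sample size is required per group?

140 per group

For two equal groups, n per group = 2·((z_{α/2} + z_β)·σ/δ)².
z_{α/2} = 2.576; z_β = 1.036 (power 85%).
n = 2 × (3.612 × 10.6 / 4.59)² = 2 × 69.58 = 139.16
Round up: n = 140 per group.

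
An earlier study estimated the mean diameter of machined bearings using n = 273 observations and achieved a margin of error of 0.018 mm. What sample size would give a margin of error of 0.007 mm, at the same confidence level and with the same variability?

1806

Margin of error scales as 1/√n, so n₂ = n₁·(E₁/E₂)².
n₂ = 273 × (0.018/0.007)² = 273 × 6.612 = 1805.08
Round up: n₂ = 1806.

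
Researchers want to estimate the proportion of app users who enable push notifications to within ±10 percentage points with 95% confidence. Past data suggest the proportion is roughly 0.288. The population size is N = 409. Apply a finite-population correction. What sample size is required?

67

For a proportion with margin E = 0.1 at 95% confidence, z = 1.960.
n = p̂(1−p̂)(z/E)² = 0.288 × 0.712 × (1.960/0.1)² = 78.77 — call this n₀.
Finite-population correction with N = 409: n = n₀ / (1 + (n₀−1)/N) = 78.77 / 1.19 = 66.19
Round up: n = 67.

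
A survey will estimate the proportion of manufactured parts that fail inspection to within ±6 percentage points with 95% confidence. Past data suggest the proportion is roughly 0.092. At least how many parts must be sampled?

For a proportion with margin E = 0.06 at 95% confidence, z = 1.960.
n = p̂(1−p̂)(z/E)² = 0.092 × 0.908 × (1.960/0.06)² = 89.14
Round up: n = 90.

90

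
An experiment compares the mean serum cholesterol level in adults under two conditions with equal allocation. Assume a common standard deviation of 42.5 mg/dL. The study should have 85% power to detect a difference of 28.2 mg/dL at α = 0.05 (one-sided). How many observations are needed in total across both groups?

For two equal groups, n per group = 2·((z_α + z_β)·σ/δ)².
z_α = 1.645; z_β = 1.036 (power 85%).
n = 2 × (2.681 × 42.5 / 28.2)² = 2 × 16.33 = 32.66
Round up: n = 33 per group.
Total across both groups: 2 × 33 = 66.

66 total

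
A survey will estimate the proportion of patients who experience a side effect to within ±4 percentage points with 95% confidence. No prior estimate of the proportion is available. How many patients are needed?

For a proportion with margin E = 0.04 at 95% confidence, z = 1.960.
With no prior estimate, use p = 0.5, which maximizes p(1−p) at 0.25.
n = 0.25 × (z/E)² = 0.25 × (1.960/0.04)² = 600.25
Round up: n = 601.

601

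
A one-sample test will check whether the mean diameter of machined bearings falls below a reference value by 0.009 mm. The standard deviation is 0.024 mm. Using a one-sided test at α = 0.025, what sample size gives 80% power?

56

For a one-sample z-test, n = ((z_α + z_β)·σ/δ)².
z_α = 1.960 (one-sided α = 0.025); z_β = 0.842 (power 80% → β = 0.2).
n = (2.802 × 0.024 / 0.009)² = 55.83
Round up: n = 56.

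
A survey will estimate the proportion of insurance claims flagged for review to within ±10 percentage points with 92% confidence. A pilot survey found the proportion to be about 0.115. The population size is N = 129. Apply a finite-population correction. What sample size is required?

26

For a proportion with margin E = 0.1 at 92% confidence, z = 1.751.
n = p̂(1−p̂)(z/E)² = 0.115 × 0.885 × (1.751/0.1)² = 31.20 — call this n₀.
Finite-population correction with N = 129: n = n₀ / (1 + (n₀−1)/N) = 31.20 / 1.234 = 25.28
Round up: n = 26.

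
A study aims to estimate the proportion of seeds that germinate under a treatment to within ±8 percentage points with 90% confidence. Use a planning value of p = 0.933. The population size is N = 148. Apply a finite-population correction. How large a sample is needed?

23

For a proportion with margin E = 0.08 at 90% confidence, z = 1.645.
n = p̂(1−p̂)(z/E)² = 0.933 × 0.067 × (1.645/0.08)² = 26.43 — call this n₀.
Finite-population correction with N = 148: n = n₀ / (1 + (n₀−1)/N) = 26.43 / 1.172 = 22.55
Round up: n = 23.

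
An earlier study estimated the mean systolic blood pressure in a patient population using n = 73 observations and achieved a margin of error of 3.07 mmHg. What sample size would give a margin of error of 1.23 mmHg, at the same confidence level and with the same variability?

455

Margin of error scales as 1/√n, so n₂ = n₁·(E₁/E₂)².
n₂ = 73 × (3.07/1.23)² = 73 × 6.23 = 454.79
Round up: n₂ = 455.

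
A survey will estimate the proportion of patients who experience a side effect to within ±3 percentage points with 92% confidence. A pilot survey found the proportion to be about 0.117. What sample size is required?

For a proportion with margin E = 0.03 at 92% confidence, z = 1.751.
n = p̂(1−p̂)(z/E)² = 0.117 × 0.883 × (1.751/0.03)² = 351.95
Round up: n = 352.

352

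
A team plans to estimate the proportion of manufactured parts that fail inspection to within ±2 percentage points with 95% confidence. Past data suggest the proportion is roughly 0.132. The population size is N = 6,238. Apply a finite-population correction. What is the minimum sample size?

936

For a proportion with margin E = 0.02 at 95% confidence, z = 1.960.
n = p̂(1−p̂)(z/E)² = 0.132 × 0.868 × (1.960/0.02)² = 1100.39 — call this n₀.
Finite-population correction with N = 6,238: n = n₀ / (1 + (n₀−1)/N) = 1100.39 / 1.176 = 935.71
Round up: n = 936.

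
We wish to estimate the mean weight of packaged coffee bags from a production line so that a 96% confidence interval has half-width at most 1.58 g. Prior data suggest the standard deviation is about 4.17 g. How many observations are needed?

For a mean, the margin of error is E = z·σ/√n, so n = (zσ/E)².
At 96% confidence, z = 2.054.
n = (2.054 × 4.17 / 1.58)² = 29.39
Round up: n = 30.

30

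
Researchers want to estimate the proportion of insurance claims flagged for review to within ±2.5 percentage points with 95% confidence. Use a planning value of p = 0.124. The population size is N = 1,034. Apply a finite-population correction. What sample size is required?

406

For a proportion with margin E = 0.025 at 95% confidence, z = 1.960.
n = p̂(1−p̂)(z/E)² = 0.124 × 0.876 × (1.960/0.025)² = 667.66 — call this n₀.
Finite-population correction with N = 1,034: n = n₀ / (1 + (n₀−1)/N) = 667.66 / 1.645 = 405.87
Round up: n = 406.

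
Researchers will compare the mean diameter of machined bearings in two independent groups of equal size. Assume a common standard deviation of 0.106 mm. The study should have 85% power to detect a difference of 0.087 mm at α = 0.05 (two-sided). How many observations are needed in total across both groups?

For two equal groups, n per group = 2·((z_{α/2} + z_β)·σ/δ)².
z_{α/2} = 1.960; z_β = 1.036 (power 85%).
n = 2 × (2.996 × 0.106 / 0.087)² = 2 × 13.32 = 26.64
Round up: n = 27 per group.
Total across both groups: 2 × 27 = 54.

54 total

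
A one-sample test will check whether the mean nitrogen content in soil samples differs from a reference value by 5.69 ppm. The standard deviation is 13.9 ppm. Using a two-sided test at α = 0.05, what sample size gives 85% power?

For a one-sample z-test, n = ((z_{α/2} + z_β)·σ/δ)².
z_{α/2} = 1.960 (two-sided α = 0.05); z_β = 1.036 (power 85% → β = 0.15).
n = (2.996 × 13.9 / 5.69)² = 53.57
Round up: n = 54.

n = 54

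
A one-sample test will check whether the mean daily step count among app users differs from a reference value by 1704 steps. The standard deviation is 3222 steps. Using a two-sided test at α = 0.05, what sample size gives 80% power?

For a one-sample z-test, n = ((z_{α/2} + z_β)·σ/δ)².
z_{α/2} = 1.960 (two-sided α = 0.05); z_β = 0.842 (power 80% → β = 0.2).
n = (2.802 × 3222 / 1704)² = 28.07
Round up: n = 29.

n = 29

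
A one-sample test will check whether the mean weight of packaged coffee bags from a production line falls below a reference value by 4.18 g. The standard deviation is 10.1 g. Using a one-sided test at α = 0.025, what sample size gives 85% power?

For a one-sample z-test, n = ((z_α + z_β)·σ/δ)².
z_α = 1.960 (one-sided α = 0.025); z_β = 1.036 (power 85% → β = 0.15).
n = (2.996 × 10.1 / 4.18)² = 52.41
Round up: n = 53.

53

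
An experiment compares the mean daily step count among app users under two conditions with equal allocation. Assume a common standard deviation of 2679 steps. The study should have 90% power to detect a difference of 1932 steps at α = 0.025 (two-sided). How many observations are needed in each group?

48 per group

For two equal groups, n per group = 2·((z_{α/2} + z_β)·σ/δ)².
z_{α/2} = 2.241; z_β = 1.282 (power 90%).
n = 2 × (3.523 × 2679 / 1932)² = 2 × 23.86 = 47.72
Round up: n = 48 per group.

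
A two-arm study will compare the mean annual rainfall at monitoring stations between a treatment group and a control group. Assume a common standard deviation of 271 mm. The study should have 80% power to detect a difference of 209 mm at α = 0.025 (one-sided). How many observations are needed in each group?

For two equal groups, n per group = 2·((z_α + z_β)·σ/δ)².
z_α = 1.960; z_β = 0.842 (power 80%).
n = 2 × (2.802 × 271 / 209)² = 2 × 13.20 = 26.40
Round up: n = 27 per group.

27 per group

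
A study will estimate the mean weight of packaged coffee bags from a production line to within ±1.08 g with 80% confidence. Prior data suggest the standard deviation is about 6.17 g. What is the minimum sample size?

For a mean, the margin of error is E = z·σ/√n, so n = (zσ/E)².
At 80% confidence, z = 1.282.
n = (1.282 × 6.17 / 1.08)² = 53.64
Round up: n = 54.

n = 54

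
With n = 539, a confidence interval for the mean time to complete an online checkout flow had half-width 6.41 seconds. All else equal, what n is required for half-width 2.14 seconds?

Margin of error scales as 1/√n, so n₂ = n₁·(E₁/E₂)².
n₂ = 539 × (6.41/2.14)² = 539 × 8.972 = 4835.91
Round up: n₂ = 4836.

4836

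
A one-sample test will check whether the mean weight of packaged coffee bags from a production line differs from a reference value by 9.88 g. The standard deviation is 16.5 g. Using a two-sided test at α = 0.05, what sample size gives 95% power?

For a one-sample z-test, n = ((z_{α/2} + z_β)·σ/δ)².
z_{α/2} = 1.960 (two-sided α = 0.05); z_β = 1.645 (power 95% → β = 0.05).
n = (3.605 × 16.5 / 9.88)² = 36.25
Round up: n = 37.

37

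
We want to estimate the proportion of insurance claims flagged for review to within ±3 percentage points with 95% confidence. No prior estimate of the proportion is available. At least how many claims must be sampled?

n = 1068

For a proportion with margin E = 0.03 at 95% confidence, z = 1.960.
With no prior estimate, use p = 0.5, which maximizes p(1−p) at 0.25.
n = 0.25 × (z/E)² = 0.25 × (1.960/0.03)² = 1067.11
Round up: n = 1068.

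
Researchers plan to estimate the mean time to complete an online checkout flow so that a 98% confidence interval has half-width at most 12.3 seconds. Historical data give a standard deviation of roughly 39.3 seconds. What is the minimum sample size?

56

For a mean, the margin of error is E = z·σ/√n, so n = (zσ/E)².
At 98% confidence, z = 2.326.
n = (2.326 × 39.3 / 12.3)² = 55.23
Round up: n = 56.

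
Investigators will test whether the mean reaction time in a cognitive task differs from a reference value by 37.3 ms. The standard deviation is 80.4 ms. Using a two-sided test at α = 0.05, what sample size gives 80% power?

n = 37

For a one-sample z-test, n = ((z_{α/2} + z_β)·σ/δ)².
z_{α/2} = 1.960 (two-sided α = 0.05); z_β = 0.842 (power 80% → β = 0.2).
n = (2.802 × 80.4 / 37.3)² = 36.48
Round up: n = 37.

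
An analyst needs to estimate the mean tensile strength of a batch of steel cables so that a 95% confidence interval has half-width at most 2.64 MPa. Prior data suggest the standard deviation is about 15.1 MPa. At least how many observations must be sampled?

126

For a mean, the margin of error is E = z·σ/√n, so n = (zσ/E)².
At 95% confidence, z = 1.960.
n = (1.960 × 15.1 / 2.64)² = 125.68
Round up: n = 126.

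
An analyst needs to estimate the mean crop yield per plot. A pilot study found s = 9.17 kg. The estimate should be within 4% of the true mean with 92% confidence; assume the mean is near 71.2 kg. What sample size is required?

For a mean, the margin of error is E = z·σ/√n, so n = (zσ/E)².
At 92% confidence, z = 1.751.
E = 4% of 71.2 = 2.848 kg.
n = (1.751 × 9.17 / 2.848)² = 31.79
Round up: n = 32.

n = 32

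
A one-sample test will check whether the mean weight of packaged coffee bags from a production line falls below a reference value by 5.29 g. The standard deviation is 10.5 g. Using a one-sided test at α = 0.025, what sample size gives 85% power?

For a one-sample z-test, n = ((z_α + z_β)·σ/δ)².
z_α = 1.960 (one-sided α = 0.025); z_β = 1.036 (power 85% → β = 0.15).
n = (2.996 × 10.5 / 5.29)² = 35.36
Round up: n = 36.

36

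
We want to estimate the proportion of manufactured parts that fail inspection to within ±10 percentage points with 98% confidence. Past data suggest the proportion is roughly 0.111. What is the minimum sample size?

For a proportion with margin E = 0.1 at 98% confidence, z = 2.326.
n = p̂(1−p̂)(z/E)² = 0.111 × 0.889 × (2.326/0.1)² = 53.39
Round up: n = 54.

54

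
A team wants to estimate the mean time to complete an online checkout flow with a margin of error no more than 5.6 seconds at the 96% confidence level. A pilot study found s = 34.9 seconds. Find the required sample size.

164

For a mean, the margin of error is E = z·σ/√n, so n = (zσ/E)².
At 96% confidence, z = 2.054.
n = (2.054 × 34.9 / 5.6)² = 163.86
Round up: n = 164.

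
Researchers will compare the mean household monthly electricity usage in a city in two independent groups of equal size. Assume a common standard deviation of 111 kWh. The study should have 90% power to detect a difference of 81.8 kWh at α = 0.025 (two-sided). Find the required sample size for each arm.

46 per group

For two equal groups, n per group = 2·((z_{α/2} + z_β)·σ/δ)².
z_{α/2} = 2.241; z_β = 1.282 (power 90%).
n = 2 × (3.523 × 111 / 81.8)² = 2 × 22.85 = 45.70
Round up: n = 46 per group.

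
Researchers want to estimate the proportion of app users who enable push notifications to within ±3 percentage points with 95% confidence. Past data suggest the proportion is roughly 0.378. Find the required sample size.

For a proportion with margin E = 0.03 at 95% confidence, z = 1.960.
n = p̂(1−p̂)(z/E)² = 0.378 × 0.622 × (1.960/0.03)² = 1003.58
Round up: n = 1004.

1004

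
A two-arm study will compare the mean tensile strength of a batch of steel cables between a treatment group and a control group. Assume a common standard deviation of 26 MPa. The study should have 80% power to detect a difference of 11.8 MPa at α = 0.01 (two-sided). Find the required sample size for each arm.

114 per group

For two equal groups, n per group = 2·((z_{α/2} + z_β)·σ/δ)².
z_{α/2} = 2.576; z_β = 0.842 (power 80%).
n = 2 × (3.418 × 26 / 11.8)² = 2 × 56.72 = 113.44
Round up: n = 114 per group.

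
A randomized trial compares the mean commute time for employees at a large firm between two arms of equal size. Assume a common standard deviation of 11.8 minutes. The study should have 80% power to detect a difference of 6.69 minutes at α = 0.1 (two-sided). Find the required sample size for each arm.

For two equal groups, n per group = 2·((z_{α/2} + z_β)·σ/δ)².
z_{α/2} = 1.645; z_β = 0.842 (power 80%).
n = 2 × (2.487 × 11.8 / 6.69)² = 2 × 19.24 = 38.48
Round up: n = 39 per group.

39 per group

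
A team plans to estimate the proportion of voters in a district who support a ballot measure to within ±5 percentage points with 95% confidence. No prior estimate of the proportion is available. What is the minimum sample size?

For a proportion with margin E = 0.05 at 95% confidence, z = 1.960.
With no prior estimate, use p = 0.5, which maximizes p(1−p) at 0.25.
n = 0.25 × (z/E)² = 0.25 × (1.960/0.05)² = 384.16
Round up: n = 385.

385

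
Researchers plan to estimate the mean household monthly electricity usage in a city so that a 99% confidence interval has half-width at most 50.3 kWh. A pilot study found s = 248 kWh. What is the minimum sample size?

For a mean, the margin of error is E = z·σ/√n, so n = (zσ/E)².
At 99% confidence, z = 2.576.
n = (2.576 × 248 / 50.3)² = 161.31
Round up: n = 162.

162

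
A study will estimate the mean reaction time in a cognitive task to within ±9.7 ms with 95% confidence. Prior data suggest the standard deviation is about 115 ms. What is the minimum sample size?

n = 540

For a mean, the margin of error is E = z·σ/√n, so n = (zσ/E)².
At 95% confidence, z = 1.960.
n = (1.960 × 115 / 9.7)² = 539.96
Round up: n = 540.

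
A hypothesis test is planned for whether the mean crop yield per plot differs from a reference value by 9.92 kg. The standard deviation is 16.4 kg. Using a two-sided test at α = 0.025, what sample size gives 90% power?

For a one-sample z-test, n = ((z_{α/2} + z_β)·σ/δ)².
z_{α/2} = 2.241 (two-sided α = 0.025); z_β = 1.282 (power 90% → β = 0.1).
n = (3.523 × 16.4 / 9.92)² = 33.92
Round up: n = 34.

n = 34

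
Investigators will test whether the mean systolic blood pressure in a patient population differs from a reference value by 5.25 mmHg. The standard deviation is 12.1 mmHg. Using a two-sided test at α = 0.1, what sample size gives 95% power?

For a one-sample z-test, n = ((z_{α/2} + z_β)·σ/δ)².
z_{α/2} = 1.645 (two-sided α = 0.1); z_β = 1.645 (power 95% → β = 0.05).
n = (3.290 × 12.1 / 5.25)² = 57.50
Round up: n = 58.

58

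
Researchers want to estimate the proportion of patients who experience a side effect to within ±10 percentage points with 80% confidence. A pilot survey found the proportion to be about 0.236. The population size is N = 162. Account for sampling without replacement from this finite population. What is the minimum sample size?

n = 26

For a proportion with margin E = 0.1 at 80% confidence, z = 1.282.
n = p̂(1−p̂)(z/E)² = 0.236 × 0.764 × (1.282/0.1)² = 29.63 — call this n₀.
Finite-population correction with N = 162: n = n₀ / (1 + (n₀−1)/N) = 29.63 / 1.177 = 25.17
Round up: n = 26.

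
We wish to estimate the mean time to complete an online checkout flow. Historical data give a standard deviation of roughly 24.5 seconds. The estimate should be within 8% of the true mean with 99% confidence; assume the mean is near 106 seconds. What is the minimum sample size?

For a mean, the margin of error is E = z·σ/√n, so n = (zσ/E)².
At 99% confidence, z = 2.576.
E = 8% of 106 = 8.48 seconds.
n = (2.576 × 24.5 / 8.48)² = 55.39
Round up: n = 56.

56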